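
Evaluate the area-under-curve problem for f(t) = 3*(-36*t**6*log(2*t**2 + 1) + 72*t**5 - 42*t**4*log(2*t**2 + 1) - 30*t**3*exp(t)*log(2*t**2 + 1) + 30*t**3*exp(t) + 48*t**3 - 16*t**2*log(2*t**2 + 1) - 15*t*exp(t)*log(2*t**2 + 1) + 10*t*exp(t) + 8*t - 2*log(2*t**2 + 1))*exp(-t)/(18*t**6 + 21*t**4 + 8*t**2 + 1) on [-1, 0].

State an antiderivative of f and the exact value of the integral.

f has the shape u'v + uv' for u = 6*exp(-t) + 10/(4*t**2 + 4/3) and v = log(2*t**2 + 1) — it is the derivative of the product u*v.
F(t) = 3*(12*t**2 + 5*exp(t) + 4)*exp(-t)*log(2*t**2 + 1)/(2*(3*t**2 + 1)) is an antiderivative of f.
Check: d/dt[3*(12*t**2 + 5*exp(t) + 4)*exp(-t)*log(2*t**2 + 1)/(2*(3*t**2 + 1))] = (-108*t**6*log(2*t**2 + 1) + 216*t**5 - 126*t**4*log(2*t**2 + 1) - 90*t**3*exp(t)*log(2*t**2 + 1) + 90*t**3*exp(t) + 144*t**3 - 48*t**2*log(2*t**2 + 1) - 45*t*exp(t)*log(2*t**2 + 1) + 30*t*exp(t) + 24*t - 6*log(2*t**2 + 1))/(18*t**6*exp(t) + 21*t**4*exp(t) + 8*t**2*exp(t) + exp(t)), which equals f(t).
F(0) = 0; F(-1) = 15*log(3)/8 + 6*exp(1)*log(3).
Integral = F(0) - F(-1) = -6*exp(1)*log(3) - 15*log(3)/8.

Antiderivative: F(t) = 3*(12*t**2 + 5*exp(t) + 4)*exp(-t)*log(2*t**2 + 1)/(2*(3*t**2 + 1)); value = -6*exp(1)*log(3) - 15*log(3)/8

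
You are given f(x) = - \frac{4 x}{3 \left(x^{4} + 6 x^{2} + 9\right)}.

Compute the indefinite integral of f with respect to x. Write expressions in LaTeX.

F(x) = \frac{2}{3 \left(x^{2} + 3\right)} + C

The substitution u = x^{2} + 3 works: f is exactly (dF/du)*(du/dx) for that inner function.
Check: d/dx[\frac{2}{3 \left(x^{2} + 3\right)}] = - \frac{4 x}{3 x^{4} + 18 x^{2} + 27}, which equals f(x).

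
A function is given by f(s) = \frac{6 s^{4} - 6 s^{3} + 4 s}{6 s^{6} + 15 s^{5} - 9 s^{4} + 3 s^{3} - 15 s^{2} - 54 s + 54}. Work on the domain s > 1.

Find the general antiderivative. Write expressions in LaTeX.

F(s) = \frac{71 \log{\left(s - 1 \right)}}{2700} + \frac{14 \log{\left(s + \frac{3}{2} \right)}}{75} - \frac{53 \log{\left(s + 3 \right)}}{132} + \frac{28 \log{\left(s^{2} + 2 \right)}}{297} + \frac{4 \sqrt{2} \operatorname{atan}{\left(\frac{\sqrt{2} s}{2} \right)}}{297} - \frac{1}{45 s - 45} + C

The denominator factors as 3 \left(s - 1\right)^{2} \left(s + 3\right) \left(2 s + 3\right) \left(s^{2} + 2\right); partial fractions split f into directly integrable pieces: \frac{8 \left(7 s + 1\right)}{297 \left(s^{2} + 2\right)} + \frac{28}{75 \left(2 s + 3\right)} - \frac{53}{132 \left(s + 3\right)} + \frac{71}{2700 \left(s - 1\right)} + \frac{1}{45 \left(s - 1\right)^{2}}.
Check: d/ds[\frac{71 \log{\left(s - 1 \right)}}{2700} + \frac{14 \log{\left(s + \frac{3}{2} \right)}}{75} - \frac{53 \log{\left(s + 3 \right)}}{132} + \frac{28 \log{\left(s^{2} + 2 \right)}}{297} + \frac{4 \sqrt{2} \operatorname{atan}{\left(\frac{\sqrt{2} s}{2} \right)}}{297} - \frac{1}{45 s - 45}] = \frac{6 s^{4} - 6 s^{3} + 4 s}{6 s^{6} + 15 s^{5} - 9 s^{4} + 3 s^{3} - 15 s^{2} - 54 s + 54} = f(s).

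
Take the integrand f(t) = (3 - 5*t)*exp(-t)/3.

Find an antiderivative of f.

Recognize the product-rule pattern: f = u'v + uv' with u = 5*t/3 + 2/3, v = exp(-t), so integration by parts undoes it.
Check: d/dt[(5*t + 2)*exp(-t)/3] = (3 - 5*t)*exp(-t)/3 = f(t).

An antiderivative is F(t) = (5*t + 2)*exp(-t)/3.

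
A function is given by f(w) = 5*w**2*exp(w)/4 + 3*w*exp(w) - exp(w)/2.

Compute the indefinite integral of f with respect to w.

f has the shape u'v + uv' for u = 5*w**2/4 + w/2 - 1 and v = exp(w) — it is the derivative of the product u*v.
Check: d/dw[(5*w**2 + 2*w - 4)*exp(w)/4] = 5*w**2*exp(w)/4 + 3*w*exp(w) - exp(w)/2 = f(w).

F(w) = (5*w**2 + 2*w - 4)*exp(w)/4 + C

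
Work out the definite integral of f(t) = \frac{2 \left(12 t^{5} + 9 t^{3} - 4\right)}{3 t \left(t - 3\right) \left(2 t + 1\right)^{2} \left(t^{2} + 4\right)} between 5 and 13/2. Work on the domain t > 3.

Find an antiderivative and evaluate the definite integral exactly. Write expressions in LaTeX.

The denominator factors as 3 t \left(t - 3\right) \left(2 t + 1\right)^{2} \left(t^{2} + 4\right); partial fractions split f into directly integrable pieces: \frac{2 \left(4241 t + 4416\right)}{11271 \left(t^{2} + 4\right)} - \frac{2136}{14161 \left(2 t + 1\right)} - \frac{176}{357 \left(2 t + 1\right)^{2}} + \frac{6310}{5733 \left(t - 3\right)} + \frac{2}{9 t}.
F(t) = \frac{736372 t \log{\left(t \right)} + 3647180 t \log{\left(t - 3 \right)} - 249912 t \log{\left(t + \frac{1}{2} \right)} + 1246854 t \log{\left(t^{2} + 4 \right)} + 1298304 t \operatorname{atan}{\left(\frac{t}{2} \right)} + 368186 \log{\left(t \right)} + 1823590 \log{\left(t - 3 \right)} - 124956 \log{\left(t + \frac{1}{2} \right)} + 623427 \log{\left(t^{2} + 4 \right)} + 649152 \operatorname{atan}{\left(\frac{t}{2} \right)} + 408408}{3313674 t + 1656837} is an antiderivative of f.
Check: d/dt[\frac{736372 t \log{\left(t \right)} + 3647180 t \log{\left(t - 3 \right)} - 249912 t \log{\left(t + \frac{1}{2} \right)} + 1246854 t \log{\left(t^{2} + 4 \right)} + 1298304 t \operatorname{atan}{\left(\frac{t}{2} \right)} + 368186 \log{\left(t \right)} + 1823590 \log{\left(t - 3 \right)} - 124956 \log{\left(t + \frac{1}{2} \right)} + 623427 \log{\left(t^{2} + 4 \right)} + 649152 \operatorname{atan}{\left(\frac{t}{2} \right)} + 408408}{3313674 t + 1656837}] = \frac{24 t^{5} + 18 t^{3} - 8}{12 t^{6} - 24 t^{5} + 15 t^{4} - 105 t^{3} - 132 t^{2} - 36 t}, which equals f(t).
F(13/2) = - \frac{1068 \log{\left(7 \right)}}{14161} + \frac{44}{2499} + \frac{2 \log{\left(\frac{13}{2} \right)}}{9} + \frac{1472 \operatorname{atan}{\left(\frac{13}{4} \right)}}{3757} + \frac{6310 \log{\left(\frac{7}{2} \right)}}{5733} + \frac{4241 \log{\left(\frac{185}{4} \right)}}{11271}; F(5) = - \frac{1068 \log{\left(\frac{11}{2} \right)}}{14161} + \frac{8}{357} + \frac{2 \log{\left(5 \right)}}{9} + \frac{1472 \operatorname{atan}{\left(\frac{5}{2} \right)}}{3757} + \frac{6310 \log{\left(2 \right)}}{5733} + \frac{4241 \log{\left(29 \right)}}{11271}.
Integral = F(13/2) - F(5) = - \frac{4241 \log{\left(29 \right)}}{11271} - \frac{6310 \log{\left(2 \right)}}{5733} - \frac{1472 \operatorname{atan}{\left(\frac{5}{2} \right)}}{3757} - \frac{2 \log{\left(5 \right)}}{9} - \frac{1068 \log{\left(7 \right)}}{14161} - \frac{4}{833} + \frac{1068 \log{\left(\frac{11}{2} \right)}}{14161} + \frac{2 \log{\left(\frac{13}{2} \right)}}{9} + \frac{1472 \operatorname{atan}{\left(\frac{13}{4} \right)}}{3757} + \frac{6310 \log{\left(\frac{7}{2} \right)}}{5733} + \frac{4241 \log{\left(\frac{185}{4} \right)}}{11271}.

Antiderivative: F(t) = \frac{736372 t \log{\left(t \right)} + 3647180 t \log{\left(t - 3 \right)} - 249912 t \log{\left(t + \frac{1}{2} \right)} + 1246854 t \log{\left(t^{2} + 4 \right)} + 1298304 t \operatorname{atan}{\left(\frac{t}{2} \right)} + 368186 \log{\left(t \right)} + 1823590 \log{\left(t - 3 \right)} - 124956 \log{\left(t + \frac{1}{2} \right)} + 623427 \log{\left(t^{2} + 4 \right)} + 649152 \operatorname{atan}{\left(\frac{t}{2} \right)} + 408408}{3313674 t + 1656837}; value = - \frac{4241 \log{\left(29 \right)}}{11271} - \frac{6310 \log{\left(2 \right)}}{5733} - \frac{1472 \operatorname{atan}{\left(\frac{5}{2} \right)}}{3757} - \frac{2 \log{\left(5 \right)}}{9} - \frac{1068 \log{\left(7 \right)}}{14161} - \frac{4}{833} + \frac{1068 \log{\left(\frac{11}{2} \right)}}{14161} + \frac{2 \log{\left(\frac{13}{2} \right)}}{9} + \frac{1472 \operatorname{atan}{\left(\frac{13}{4} \right)}}{3757} + \frac{6310 \log{\left(\frac{7}{2} \right)}}{5733} + \frac{4241 \log{\left(\frac{185}{4} \right)}}{11271}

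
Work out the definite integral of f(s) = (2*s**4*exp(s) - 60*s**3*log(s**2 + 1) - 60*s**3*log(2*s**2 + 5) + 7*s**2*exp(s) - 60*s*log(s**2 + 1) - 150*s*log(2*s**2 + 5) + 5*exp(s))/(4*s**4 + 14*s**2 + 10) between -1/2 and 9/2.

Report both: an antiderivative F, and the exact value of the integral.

Antiderivative: F(s) = (exp(s) - 15*log(s**2 + 1)*log(2*s**2 + 5))/2; value = -15*log(85/4)*log(91/2)/2 - exp(-1/2)/2 + 15*log(5/4)*log(11/2)/2 + exp(9/2)/2

For F(s) to be correct the identity F'(s) - f(s) = 0 must hold.
F(s) = (exp(s) - 15*log(s**2 + 1)*log(2*s**2 + 5))/2 is an antiderivative of f.
Check: d/ds[(exp(s) - 15*log(s**2 + 1)*log(2*s**2 + 5))/2] = (2*s**4*exp(s) - 60*s**3*log(s**2 + 1) - 60*s**3*log(2*s**2 + 5) + 7*s**2*exp(s) - 60*s*log(s**2 + 1) - 150*s*log(2*s**2 + 5) + 5*exp(s))/(4*s**4 + 14*s**2 + 10) = f(s).
F(9/2) = -15*log(85/4)*log(91/2)/2 + exp(9/2)/2; F(-1/2) = -15*log(5/4)*log(11/2)/2 + exp(-1/2)/2.
Integral = F(9/2) - F(-1/2) = -15*log(85/4)*log(91/2)/2 - exp(-1/2)/2 + 15*log(5/4)*log(11/2)/2 + exp(9/2)/2.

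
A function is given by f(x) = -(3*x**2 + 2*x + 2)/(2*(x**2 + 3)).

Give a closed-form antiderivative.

An antiderivative is F(x) = -(9*x + 3*log(x**2 + 3) - 7*sqrt(3)*atan(sqrt(3)*x/3))/6.

Recover f(x) by differentiating a candidate F(x); any mismatch rules it out.
Check: d/dx[-(9*x + 3*log(x**2 + 3) - 7*sqrt(3)*atan(sqrt(3)*x/3))/6] = (-3*x**2 - 2*x - 2)/(2*x**2 + 6), which equals f(x).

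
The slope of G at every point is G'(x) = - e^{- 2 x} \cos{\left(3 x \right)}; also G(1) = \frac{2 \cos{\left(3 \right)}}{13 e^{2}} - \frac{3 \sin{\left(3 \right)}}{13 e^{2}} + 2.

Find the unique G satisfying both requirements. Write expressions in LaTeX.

Whatever form G(x) takes, its d/dx must return the stated G'(x).
A general antiderivative is - \frac{3 e^{- 2 x} \sin{\left(3 x \right)}}{13} + \frac{2 e^{- 2 x} \cos{\left(3 x \right)}}{13} + C.
The condition gives C = \frac{2 \cos{\left(3 \right)}}{13 e^{2}} - \frac{3 \sin{\left(3 \right)}}{13 e^{2}} + 2 - (\frac{2 \cos{\left(3 \right)}}{13 e^{2}} - \frac{3 \sin{\left(3 \right)}}{13 e^{2}}) = 2.
So G(x) = 2 - \frac{3 e^{- 2 x} \sin{\left(3 x \right)}}{13} + \frac{2 e^{- 2 x} \cos{\left(3 x \right)}}{13}.
Check: d/dx[2 - \frac{3 e^{- 2 x} \sin{\left(3 x \right)}}{13} + \frac{2 e^{- 2 x} \cos{\left(3 x \right)}}{13}] = - e^{- 2 x} \cos{\left(3 x \right)} = G'(x).

G(x) = 2 - \frac{3 e^{- 2 x} \sin{\left(3 x \right)}}{13} + \frac{2 e^{- 2 x} \cos{\left(3 x \right)}}{13}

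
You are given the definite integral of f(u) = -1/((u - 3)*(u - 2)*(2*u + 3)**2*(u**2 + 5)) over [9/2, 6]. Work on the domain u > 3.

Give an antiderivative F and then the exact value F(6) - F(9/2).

Antiderivative: F(u) = (-58870*(2*u + 3)*log(u - 3) + 151380*(2*u + 3)*log(u - 2) - 134720*(2*u + 3)*log(u + 3/2) + 21105*(2*u + 3)*log(u**2 + 5) - 36414*sqrt(5)*(2*u + 3)*atan(sqrt(5)*u/5) + 292320)/(66758580*(2*u + 3)); value = -6736*log(15/2)/3337929 - log(5/2)/441 - 289*sqrt(5)*atan(6*sqrt(5)/5)/529830 - 67*log(101/4)/211932 - log(3)/1134 - 2/27405 + log(3/2)/1134 + 67*log(41)/211932 + 289*sqrt(5)*atan(9*sqrt(5)/10)/529830 + log(4)/441 + 6736*log(6)/3337929

Factor the denominator ((u - 3)*(u - 2)*(2*u + 3)**2*(u**2 + 5)) and decompose: f = (67*u - 289)/(105966*(u**2 + 5)) - 13472/(3337929*(2*u + 3)) - 16/(1827*(2*u + 3)**2) + 1/(441*(u - 2)) - 1/(1134*(u - 3)); each piece integrates to a log, atan, or power term.
F(u) = (-58870*(2*u + 3)*log(u - 3) + 151380*(2*u + 3)*log(u - 2) - 134720*(2*u + 3)*log(u + 3/2) + 21105*(2*u + 3)*log(u**2 + 5) - 36414*sqrt(5)*(2*u + 3)*atan(sqrt(5)*u/5) + 292320)/(66758580*(2*u + 3)) is an antiderivative of f.
Check: d/du[(-58870*(2*u + 3)*log(u - 3) + 151380*(2*u + 3)*log(u - 2) - 134720*(2*u + 3)*log(u + 3/2) + 21105*(2*u + 3)*log(u**2 + 5) - 36414*sqrt(5)*(2*u + 3)*atan(sqrt(5)*u/5) + 292320)/(66758580*(2*u + 3))] = -1/(4*u**6 - 8*u**5 - 7*u**4 - 13*u**3 - 81*u**2 + 135*u + 270), which equals f(u).
F(6) = -6736*log(15/2)/3337929 - 289*sqrt(5)*atan(6*sqrt(5)/5)/529830 - log(3)/1134 + 8/27405 + 67*log(41)/211932 + log(4)/441; F(9/2) = -6736*log(6)/3337929 - 289*sqrt(5)*atan(9*sqrt(5)/10)/529830 - log(3/2)/1134 + 2/5481 + 67*log(101/4)/211932 + log(5/2)/441.
Integral = F(6) - F(9/2) = -6736*log(15/2)/3337929 - log(5/2)/441 - 289*sqrt(5)*atan(6*sqrt(5)/5)/529830 - 67*log(101/4)/211932 - log(3)/1134 - 2/27405 + log(3/2)/1134 + 67*log(41)/211932 + 289*sqrt(5)*atan(9*sqrt(5)/10)/529830 + log(4)/441 + 6736*log(6)/3337929.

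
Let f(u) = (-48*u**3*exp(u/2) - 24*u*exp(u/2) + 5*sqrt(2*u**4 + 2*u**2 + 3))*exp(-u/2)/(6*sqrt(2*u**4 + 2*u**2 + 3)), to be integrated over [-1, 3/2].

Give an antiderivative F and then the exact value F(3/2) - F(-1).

Antiderivative: F(u) = (-6*sqrt(2*u**4 + 2*u**2 + 3)*exp(u/2) - 5)*exp(-u/2)/3; value = -sqrt(282)/2 - 5*exp(-3/4)/3 + 5*exp(1/2)/3 + 2*sqrt(7)

A candidate is checked by its d/du: the result must match f(u).
F(u) = (-6*sqrt(2*u**4 + 2*u**2 + 3)*exp(u/2) - 5)*exp(-u/2)/3 is an antiderivative of f.
Check: d/du[(-6*sqrt(2*u**4 + 2*u**2 + 3)*exp(u/2) - 5)*exp(-u/2)/3] = (-48*u**3*exp(u/2) - 24*u*exp(u/2) + 5*sqrt(2*u**4 + 2*u**2 + 3))*exp(-u/2)/(6*sqrt(2*u**4 + 2*u**2 + 3)) = f(u).
F(3/2) = -sqrt(282)/2 - 5*exp(-3/4)/3; F(-1) = -2*sqrt(7) - 5*exp(1/2)/3.
Integral = F(3/2) - F(-1) = -sqrt(282)/2 - 5*exp(-3/4)/3 + 5*exp(1/2)/3 + 2*sqrt(7).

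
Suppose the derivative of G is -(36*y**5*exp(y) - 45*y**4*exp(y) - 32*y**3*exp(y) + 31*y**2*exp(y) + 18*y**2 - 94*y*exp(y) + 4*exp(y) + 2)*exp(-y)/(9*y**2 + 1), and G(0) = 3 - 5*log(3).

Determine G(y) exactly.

G(y) = -(3*y**4*exp(y) - 5*y**3*exp(y) - 6*y**2*exp(y) + 12*y*exp(y) - 15*exp(y)*log(3*y**2 + 1/3) - 3*exp(y) - 6)*exp(-y)/3

Check a candidate G(y) by differentiating: d/dy[G] must match the given G'(y).
A general antiderivative is -y**4 + 5*y**3/3 + 2*y**2 - 4*y + 5*log(3*y**2 + 1/3) + 2*exp(-y) + C.
The condition gives C = 3 - 5*log(3) - (2 - 5*log(3)) = 1.
So G(y) = -(3*y**4*exp(y) - 5*y**3*exp(y) - 6*y**2*exp(y) + 12*y*exp(y) - 15*exp(y)*log(3*y**2 + 1/3) - 3*exp(y) - 6)*exp(-y)/3.
Check: d/dy[-(3*y**4*exp(y) - 5*y**3*exp(y) - 6*y**2*exp(y) + 12*y*exp(y) - 15*exp(y)*log(3*y**2 + 1/3) - 3*exp(y) - 6)*exp(-y)/3] = (-36*y**5*exp(y) + 45*y**4*exp(y) + 32*y**3*exp(y) - 31*y**2*exp(y) - 18*y**2 + 94*y*exp(y) - 4*exp(y) - 2)/(9*y**2*exp(y) + exp(y)), which equals G'(y).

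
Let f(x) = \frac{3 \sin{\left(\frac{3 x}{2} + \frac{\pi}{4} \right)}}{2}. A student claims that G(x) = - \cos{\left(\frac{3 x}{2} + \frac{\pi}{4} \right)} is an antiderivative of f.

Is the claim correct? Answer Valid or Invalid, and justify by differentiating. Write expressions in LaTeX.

Valid. The derivative of G reproduces f.

d/dx[G] = \frac{3 \sin{\left(\frac{3 x}{2} + \frac{\pi}{4} \right)}}{2}
This equals f(x) exactly, so the claim holds.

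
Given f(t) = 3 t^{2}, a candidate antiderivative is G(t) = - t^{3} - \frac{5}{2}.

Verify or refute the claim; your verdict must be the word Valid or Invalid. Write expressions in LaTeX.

Invalid: d/dt[G] - f = - 6 t^{2}, which is not 0.

d/dt[G] = - 3 t^{2}
d/dt[G] - f(t) = - 6 t^{2} != 0.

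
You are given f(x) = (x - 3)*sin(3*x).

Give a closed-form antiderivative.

Check any antiderivative F(x) by computing F'(x) and comparing it with f(x).
Check: d/dx[-x*cos(3*x)/3 + sin(3*x)/9 + cos(3*x)] = x*sin(3*x) - 3*sin(3*x), which equals f(x).

An antiderivative is F(x) = -x*cos(3*x)/3 + sin(3*x)/9 + cos(3*x).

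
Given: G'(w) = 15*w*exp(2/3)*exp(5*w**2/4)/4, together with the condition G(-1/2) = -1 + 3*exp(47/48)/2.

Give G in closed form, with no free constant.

G(w) = (3*exp(2/3)*exp(5*w**2/4) - 2)/2

G'(w) matches the chain-rule pattern g'(h)*h' with inner function h(w) = 5*w**2/4 + 2/3; substituting u = h(w) collapses the integral.
A general antiderivative is 3*exp(5*w**2/4 + 2/3)/2 + C.
The condition gives C = -1 + 3*exp(47/48)/2 - (3*exp(47/48)/2) = -1.
So G(w) = (3*exp(2/3)*exp(5*w**2/4) - 2)/2.
Check: d/dw[(3*exp(2/3)*exp(5*w**2/4) - 2)/2] = 15*w*exp(2/3)*exp(5*w**2/4)/4 = G'(w).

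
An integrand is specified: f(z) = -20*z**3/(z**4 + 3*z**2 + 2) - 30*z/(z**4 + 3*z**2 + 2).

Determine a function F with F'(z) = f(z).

f matches the chain-rule pattern g'(h)*h' with inner function h(z) = z**4/3 + z**2 + 2/3; substituting u = h(z) collapses the integral.
Check: d/dz[-5*log(z**4/3 + z**2 + 2/3)] = (-20*z**3 - 30*z)/(z**4 + 3*z**2 + 2), which equals f(z).

An antiderivative is F(z) = -5*log(z**4/3 + z**2 + 2/3).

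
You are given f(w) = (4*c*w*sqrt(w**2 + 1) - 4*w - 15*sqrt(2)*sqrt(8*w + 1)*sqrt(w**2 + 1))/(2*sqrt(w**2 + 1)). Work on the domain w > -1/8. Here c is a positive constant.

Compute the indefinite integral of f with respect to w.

Any candidate F(w) must reproduce f(w) exactly when differentiated.
Check: d/dw[(8*c*w**2 - 5*sqrt(2)*(8*w + 1)**(3/2) - 16*sqrt(w**2 + 1))/8] = (4*c*w*sqrt(w**2 + 1) - 4*w - 15*sqrt(2)*sqrt(8*w + 1)*sqrt(w**2 + 1))/(2*sqrt(w**2 + 1)) = f(w).

F(w) = (8*c*w**2 - 5*sqrt(2)*(8*w + 1)**(3/2) - 16*sqrt(w**2 + 1))/8 + C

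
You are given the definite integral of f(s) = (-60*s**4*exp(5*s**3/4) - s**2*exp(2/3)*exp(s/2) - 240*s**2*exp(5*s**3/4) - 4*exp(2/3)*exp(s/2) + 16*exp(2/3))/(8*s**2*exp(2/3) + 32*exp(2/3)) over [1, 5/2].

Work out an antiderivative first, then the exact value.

Antiderivative: F(s) = (-exp(s/2) - 8*exp(-2/3)*exp(5*s**3/4) + 4*atan(s/2))/4; value = -2*exp(1811/96) - exp(5/4)/4 - atan(1/2) + exp(1/2)/4 + atan(5/4) + 2*exp(7/12)

Differentiate the proposed F(s) back; it has to land on f(s) exactly.
F(s) = (-exp(s/2) - 8*exp(-2/3)*exp(5*s**3/4) + 4*atan(s/2))/4 is an antiderivative of f.
Check: d/ds[(-exp(s/2) - 8*exp(-2/3)*exp(5*s**3/4) + 4*atan(s/2))/4] = (-60*s**4*exp(5*s**3/4) - s**2*exp(2/3)*exp(s/2) - 240*s**2*exp(5*s**3/4) - 4*exp(2/3)*exp(s/2) + 16*exp(2/3))/(8*s**2*exp(2/3) + 32*exp(2/3)) = f(s).
F(5/2) = -2*exp(1811/96) - exp(5/4)/4 + atan(5/4); F(1) = -2*exp(7/12) - exp(1/2)/4 + atan(1/2).
Integral = F(5/2) - F(1) = -2*exp(1811/96) - exp(5/4)/4 - atan(1/2) + exp(1/2)/4 + atan(5/4) + 2*exp(7/12).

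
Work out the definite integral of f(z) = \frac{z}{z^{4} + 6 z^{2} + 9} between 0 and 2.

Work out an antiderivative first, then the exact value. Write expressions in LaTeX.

Antiderivative: F(z) = - \frac{1}{2 \left(z^{2} + 3\right)}; value = \frac{2}{21}

The substitution u = 2 z^{2} + 6 works: f is exactly (dF/du)*(du/dz) for that inner function.
F(z) = - \frac{1}{2 \left(z^{2} + 3\right)} is an antiderivative of f.
Check: d/dz[- \frac{1}{2 \left(z^{2} + 3\right)}] = \frac{z}{z^{4} + 6 z^{2} + 9} = f(z).
F(2) = - \frac{1}{14}; F(0) = - \frac{1}{6}.
Integral = F(2) - F(0) = \frac{2}{21}.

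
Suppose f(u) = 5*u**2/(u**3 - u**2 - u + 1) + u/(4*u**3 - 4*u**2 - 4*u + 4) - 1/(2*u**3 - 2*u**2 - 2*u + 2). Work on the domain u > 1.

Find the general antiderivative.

F(u) = (63*u*log(u - 1) + 17*u*log(u + 1) - 63*log(u - 1) - 17*log(u + 1) - 38)/(16*(u - 1)) + C

Factor the denominator (4*(u - 1)**2*(u + 1)) and decompose: f = 17/(16*(u + 1)) + 63/(16*(u - 1)) + 19/(8*(u - 1)**2); each piece integrates to a log, atan, or power term.
Check: d/du[(63*u*log(u - 1) + 17*u*log(u + 1) - 63*log(u - 1) - 17*log(u + 1) - 38)/(16*(u - 1))] = (20*u**2 + u - 2)/(4*u**3 - 4*u**2 - 4*u + 4), which equals f(u).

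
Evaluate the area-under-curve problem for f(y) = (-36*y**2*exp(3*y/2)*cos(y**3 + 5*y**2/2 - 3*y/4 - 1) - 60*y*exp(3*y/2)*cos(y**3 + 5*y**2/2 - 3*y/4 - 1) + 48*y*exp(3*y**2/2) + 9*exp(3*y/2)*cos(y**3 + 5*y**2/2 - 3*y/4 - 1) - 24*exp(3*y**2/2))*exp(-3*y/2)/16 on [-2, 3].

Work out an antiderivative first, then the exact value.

Antiderivative: F(y) = -3*sin(y**3 + 5*y**2/2 - 3*y/4 - 1)/4 + exp(-3*y/2)*exp(3*y**2/2); value = -3*sin(185/4)/4 + 3*sin(5/2)/4

Since d/dy undoes antidifferentiation here, F'(y) = f(y) is required of F(y).
F(y) = -3*sin(y**3 + 5*y**2/2 - 3*y/4 - 1)/4 + exp(-3*y/2)*exp(3*y**2/2) is an antiderivative of f.
Check: d/dy[-3*sin(y**3 + 5*y**2/2 - 3*y/4 - 1)/4 + exp(-3*y/2)*exp(3*y**2/2)] = (-36*y**2*exp(3*y/2)*cos(y**3 + 5*y**2/2 - 3*y/4 - 1) - 60*y*exp(3*y/2)*cos(y**3 + 5*y**2/2 - 3*y/4 - 1) + 48*y*exp(3*y**2/2) + 9*exp(3*y/2)*cos(y**3 + 5*y**2/2 - 3*y/4 - 1) - 24*exp(3*y**2/2))*exp(-3*y/2)/16 = f(y).
F(3) = -3*sin(185/4)/4 + exp(9); F(-2) = -3*sin(5/2)/4 + exp(9).
Integral = F(3) - F(-2) = -3*sin(185/4)/4 + 3*sin(5/2)/4.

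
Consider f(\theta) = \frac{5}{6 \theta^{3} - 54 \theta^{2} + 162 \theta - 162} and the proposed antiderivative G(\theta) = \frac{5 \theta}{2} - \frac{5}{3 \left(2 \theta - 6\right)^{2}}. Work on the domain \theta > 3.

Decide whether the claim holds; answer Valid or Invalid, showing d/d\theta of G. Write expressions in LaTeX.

Invalid: d/d\theta[G] - f = \frac{5}{2}, which is not 0.

d/d\theta[G] = \frac{15 \theta^{3} - 135 \theta^{2} + 405 \theta - 400}{6 \theta^{3} - 54 \theta^{2} + 162 \theta - 162}
d/d\theta[G] - f(\theta) = \frac{5}{2} != 0.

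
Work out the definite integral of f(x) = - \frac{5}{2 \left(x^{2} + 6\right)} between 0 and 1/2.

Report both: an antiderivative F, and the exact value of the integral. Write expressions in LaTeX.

Antiderivative: F(x) = - \frac{5 \sqrt{6} \operatorname{atan}{\left(\frac{\sqrt{6} x}{6} \right)}}{12}; value = - \frac{5 \sqrt{6} \operatorname{atan}{\left(\frac{\sqrt{6}}{12} \right)}}{12}

Any candidate F(x) must reproduce f(x) exactly when differentiated.
F(x) = - \frac{5 \sqrt{6} \operatorname{atan}{\left(\frac{\sqrt{6} x}{6} \right)}}{12} is an antiderivative of f.
Check: d/dx[- \frac{5 \sqrt{6} \operatorname{atan}{\left(\frac{\sqrt{6} x}{6} \right)}}{12}] = - \frac{5}{2 x^{2} + 12}, which equals f(x).
F(1/2) = - \frac{5 \sqrt{6} \operatorname{atan}{\left(\frac{\sqrt{6}}{12} \right)}}{12}; F(0) = 0.
Integral = F(1/2) - F(0) = - \frac{5 \sqrt{6} \operatorname{atan}{\left(\frac{\sqrt{6}}{12} \right)}}{12}.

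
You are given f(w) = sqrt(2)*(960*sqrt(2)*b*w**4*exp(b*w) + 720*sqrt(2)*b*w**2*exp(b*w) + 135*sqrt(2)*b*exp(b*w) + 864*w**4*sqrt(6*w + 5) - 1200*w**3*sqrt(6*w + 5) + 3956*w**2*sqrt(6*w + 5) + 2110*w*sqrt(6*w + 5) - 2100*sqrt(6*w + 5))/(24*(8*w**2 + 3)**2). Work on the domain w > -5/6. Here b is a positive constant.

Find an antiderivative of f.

A candidate is checked by its d/dw: the result must match f(w).
Check: d/dw[(36*sqrt(2)*w**3*sqrt(6*w + 5) - 120*sqrt(2)*w**2*sqrt(6*w + 5) + 120*w**2*exp(b*w) - 275*sqrt(2)*w*sqrt(6*w + 5) - 125*sqrt(2)*sqrt(6*w + 5) + 45*exp(b*w))/(12*(8*w**2 + 3))] = (960*b*w**4*sqrt(6*w + 5)*exp(b*w) + 720*b*w**2*sqrt(6*w + 5)*exp(b*w) + 135*b*sqrt(6*w + 5)*exp(b*w) + 2592*sqrt(2)*w**5 - 1440*sqrt(2)*w**4 + 8868*sqrt(2)*w**3 + 16220*sqrt(2)*w**2 - 1025*sqrt(2)*w - 5250*sqrt(2))/(768*w**4*sqrt(6*w + 5) + 576*w**2*sqrt(6*w + 5) + 108*sqrt(6*w + 5)), which equals f(w).

An antiderivative is F(w) = (36*sqrt(2)*w**3*sqrt(6*w + 5) - 120*sqrt(2)*w**2*sqrt(6*w + 5) + 120*w**2*exp(b*w) - 275*sqrt(2)*w*sqrt(6*w + 5) - 125*sqrt(2)*sqrt(6*w + 5) + 45*exp(b*w))/(12*(8*w**2 + 3)).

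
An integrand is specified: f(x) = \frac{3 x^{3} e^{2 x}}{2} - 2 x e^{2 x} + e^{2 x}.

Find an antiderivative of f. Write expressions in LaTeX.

An antiderivative is F(x) = \frac{\left(2 x + 1\right) \left(6 x^{2} - 12 x + 7\right) e^{2 x}}{16}.

Recognize the product-rule pattern: f = u'v + uv' with u = \frac{3 x^{3}}{4} - \frac{9 x^{2}}{8} + \frac{x}{8} + \frac{7}{16}, v = e^{2 x}, so integration by parts undoes it.
Check: d/dx[\frac{\left(2 x + 1\right) \left(6 x^{2} - 12 x + 7\right) e^{2 x}}{16}] = \frac{3 x^{3} e^{2 x}}{2} - 2 x e^{2 x} + e^{2 x} = f(x).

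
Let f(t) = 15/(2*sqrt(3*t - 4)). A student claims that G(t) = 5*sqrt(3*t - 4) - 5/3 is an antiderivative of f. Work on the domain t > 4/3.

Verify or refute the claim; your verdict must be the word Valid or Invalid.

d/dt[G] = 15/(2*sqrt(3*t - 4))
This equals f(t) exactly, so the claim holds.

Valid - differentiating G returns exactly f.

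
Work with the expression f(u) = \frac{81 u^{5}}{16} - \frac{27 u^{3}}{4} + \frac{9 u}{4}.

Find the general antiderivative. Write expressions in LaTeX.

f matches the chain-rule pattern g'(h)*h' with inner function h(u) = 1 - \frac{3 u^{2}}{2}; substituting w = h(u) collapses the integral.
Check: d/du[- \frac{\left(2 - 3 u^{2}\right)^{3}}{32}] = \frac{81 u^{5}}{16} - \frac{27 u^{3}}{4} + \frac{9 u}{4} = f(u).

F(u) = - \frac{\left(2 - 3 u^{2}\right)^{3}}{32} + C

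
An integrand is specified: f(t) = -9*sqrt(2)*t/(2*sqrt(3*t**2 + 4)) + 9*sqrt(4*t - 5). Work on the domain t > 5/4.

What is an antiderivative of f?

An antiderivative is F(t) = 3*((4*t - 5)**(3/2) - sqrt(2)*sqrt(3*t**2 + 4))/2.

The integrand splits into summands that can be handled one at a time.
Check: d/dt[3*((4*t - 5)**(3/2) - sqrt(2)*sqrt(3*t**2 + 4))/2] = (-9*sqrt(2)*t + 18*sqrt(4*t - 5)*sqrt(3*t**2 + 4))/(2*sqrt(3*t**2 + 4)), which equals f(t).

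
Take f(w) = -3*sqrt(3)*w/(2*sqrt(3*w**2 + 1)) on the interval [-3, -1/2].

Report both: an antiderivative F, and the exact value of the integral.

Antiderivative: F(w) = -3*sqrt(w**2 + 1/3)/2; value = 3*sqrt(21)/4

f matches the chain-rule pattern g'(h)*h' with inner function h(w) = w**2 + 1/3; substituting u = h(w) collapses the integral.
F(w) = -3*sqrt(w**2 + 1/3)/2 is an antiderivative of f.
Check: d/dw[-3*sqrt(w**2 + 1/3)/2] = -3*sqrt(3)*w/(2*sqrt(3*w**2 + 1)) = f(w).
F(-1/2) = -sqrt(21)/4; F(-3) = -sqrt(21).
Integral = F(-1/2) - F(-3) = 3*sqrt(21)/4.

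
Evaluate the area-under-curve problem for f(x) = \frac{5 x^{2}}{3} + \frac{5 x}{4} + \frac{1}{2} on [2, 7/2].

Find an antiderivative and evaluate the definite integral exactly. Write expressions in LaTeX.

Integrate term by term and add the pieces.
F(x) = \frac{x \left(40 x^{2} + 45 x + 36\right)}{72} is an antiderivative of f.
Check: d/dx[\frac{x \left(40 x^{2} + 45 x + 36\right)}{72}] = \frac{5 x^{2}}{3} + \frac{5 x}{4} + \frac{1}{2} = f(x).
F(7/2) = \frac{9569}{288}; F(2) = \frac{143}{18}.
Integral = F(7/2) - F(2) = \frac{809}{32}.

Antiderivative: F(x) = \frac{x \left(40 x^{2} + 45 x + 36\right)}{72}; value = \frac{809}{32}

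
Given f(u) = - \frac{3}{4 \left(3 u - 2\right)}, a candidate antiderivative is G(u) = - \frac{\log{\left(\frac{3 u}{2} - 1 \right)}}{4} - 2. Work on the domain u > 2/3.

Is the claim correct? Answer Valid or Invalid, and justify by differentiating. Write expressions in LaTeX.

Valid - differentiating G returns exactly f.

d/du[G] = - \frac{3}{12 u - 8}
This equals f(u) exactly, so the claim holds.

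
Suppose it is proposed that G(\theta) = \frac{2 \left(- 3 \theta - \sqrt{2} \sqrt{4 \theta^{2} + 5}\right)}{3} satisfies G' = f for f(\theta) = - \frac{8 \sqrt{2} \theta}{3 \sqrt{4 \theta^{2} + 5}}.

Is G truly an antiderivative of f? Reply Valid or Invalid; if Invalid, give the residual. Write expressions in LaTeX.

d/d\theta[G] = \frac{- 8 \sqrt{2} \theta - 6 \sqrt{4 \theta^{2} + 5}}{3 \sqrt{4 \theta^{2} + 5}}
d/d\theta[G] - f(\theta) = -2 != 0.

Invalid: d/d\theta[G] - f = -2, which is not 0.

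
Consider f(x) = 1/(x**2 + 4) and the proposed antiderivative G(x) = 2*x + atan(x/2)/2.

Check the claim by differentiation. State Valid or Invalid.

d/dx[G] = (2*x**2 + 9)/(x**2 + 4)
d/dx[G] - f(x) = 2 != 0.

Invalid: d/dx[G] - f = 2, which is not 0.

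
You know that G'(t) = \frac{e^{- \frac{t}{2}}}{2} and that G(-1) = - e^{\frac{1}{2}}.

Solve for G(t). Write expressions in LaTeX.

A candidate passes only if d/dt[G] lands on the given G'(t) exactly.
A general antiderivative is - e^{- \frac{t}{2}} + C.
The condition gives C = - e^{\frac{1}{2}} - (- e^{\frac{1}{2}}) = 0.
So G(t) = - e^{- \frac{t}{2}}.
Check: d/dt[- e^{- \frac{t}{2}}] = \frac{e^{- \frac{t}{2}}}{2} = G'(t).

G(t) = - e^{- \frac{t}{2}}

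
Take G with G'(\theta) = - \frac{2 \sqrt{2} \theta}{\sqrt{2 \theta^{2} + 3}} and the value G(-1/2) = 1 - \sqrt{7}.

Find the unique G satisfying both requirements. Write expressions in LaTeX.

G(\theta) = 1 - 2 \sqrt{\theta^{2} + \frac{3}{2}}

G'(\theta) matches the chain-rule pattern g'(h)*h' with inner function h(\theta) = \theta^{2} + \frac{3}{2}; substituting u = h(\theta) collapses the integral.
A general antiderivative is - 2 \sqrt{\theta^{2} + \frac{3}{2}} + C.
The condition gives C = 1 - \sqrt{7} - (- \sqrt{7}) = 1.
So G(\theta) = 1 - 2 \sqrt{\theta^{2} + \frac{3}{2}}.
Check: d/d\theta[1 - 2 \sqrt{\theta^{2} + \frac{3}{2}}] = - \frac{2 \sqrt{2} \theta}{\sqrt{2 \theta^{2} + 3}} = G'(\theta).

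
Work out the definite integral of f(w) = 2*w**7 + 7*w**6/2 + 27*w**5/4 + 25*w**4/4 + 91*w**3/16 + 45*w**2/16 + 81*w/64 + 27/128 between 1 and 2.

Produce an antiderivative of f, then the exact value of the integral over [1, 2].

f matches the chain-rule pattern g'(h)*h' with inner function h(w) = -w**2 - w/2 - 3/4; substituting u = h(w) collapses the integral.
F(w) = (-w**2 - w/2 - 3/4)**4/4 is an antiderivative of f.
Check: d/dw[(-w**2 - w/2 - 3/4)**4/4] = 2*w**7 + 7*w**6/2 + 27*w**5/4 + 25*w**4/4 + 91*w**3/16 + 45*w**2/16 + 81*w/64 + 27/128 = f(w).
F(2) = 279841/1024; F(1) = 6561/1024.
Integral = F(2) - F(1) = 2135/8.

Antiderivative: F(w) = (-w**2 - w/2 - 3/4)**4/4; value = 2135/8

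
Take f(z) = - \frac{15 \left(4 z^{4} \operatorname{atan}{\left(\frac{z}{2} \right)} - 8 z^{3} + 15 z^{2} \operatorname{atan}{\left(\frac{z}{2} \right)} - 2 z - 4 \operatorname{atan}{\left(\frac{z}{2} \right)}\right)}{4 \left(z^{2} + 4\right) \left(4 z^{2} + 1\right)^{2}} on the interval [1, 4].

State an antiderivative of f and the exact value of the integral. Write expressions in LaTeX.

A first test for any F(z): its z-derivative must equal f(z) identically.
F(z) = \frac{15 z \operatorname{atan}{\left(\frac{z}{2} \right)}}{16 z^{2} + 4} is an antiderivative of f.
Check: d/dz[\frac{15 z \operatorname{atan}{\left(\frac{z}{2} \right)}}{16 z^{2} + 4}] = \frac{- 60 z^{4} \operatorname{atan}{\left(\frac{z}{2} \right)} + 120 z^{3} - 225 z^{2} \operatorname{atan}{\left(\frac{z}{2} \right)} + 30 z + 60 \operatorname{atan}{\left(\frac{z}{2} \right)}}{64 z^{6} + 288 z^{4} + 132 z^{2} + 16}, which equals f(z).
F(4) = \frac{3 \operatorname{atan}{\left(2 \right)}}{13}; F(1) = \frac{3 \operatorname{atan}{\left(\frac{1}{2} \right)}}{4}.
Integral = F(4) - F(1) = - \frac{3 \operatorname{atan}{\left(\frac{1}{2} \right)}}{4} + \frac{3 \operatorname{atan}{\left(2 \right)}}{13}.

Antiderivative: F(z) = \frac{15 z \operatorname{atan}{\left(\frac{z}{2} \right)}}{16 z^{2} + 4}; value = - \frac{3 \operatorname{atan}{\left(\frac{1}{2} \right)}}{4} + \frac{3 \operatorname{atan}{\left(2 \right)}}{13}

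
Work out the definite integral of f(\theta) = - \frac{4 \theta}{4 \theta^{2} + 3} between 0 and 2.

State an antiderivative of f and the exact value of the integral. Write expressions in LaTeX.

The substitution u = 2 \theta^{2} + \frac{3}{2} works: f is exactly (dF/du)*(du/d\theta) for that inner function.
F(\theta) = - \frac{\log{\left(2 \theta^{2} + \frac{3}{2} \right)}}{2} is an antiderivative of f.
Check: d/d\theta[- \frac{\log{\left(2 \theta^{2} + \frac{3}{2} \right)}}{2}] = - \frac{4 \theta}{4 \theta^{2} + 3} = f(\theta).
F(2) = - \frac{\log{\left(\frac{19}{2} \right)}}{2}; F(0) = - \frac{\log{\left(\frac{3}{2} \right)}}{2}.
Integral = F(2) - F(0) = - \frac{\log{\left(\frac{19}{2} \right)}}{2} + \frac{\log{\left(\frac{3}{2} \right)}}{2}.

Antiderivative: F(\theta) = - \frac{\log{\left(2 \theta^{2} + \frac{3}{2} \right)}}{2}; value = - \frac{\log{\left(\frac{19}{2} \right)}}{2} + \frac{\log{\left(\frac{3}{2} \right)}}{2}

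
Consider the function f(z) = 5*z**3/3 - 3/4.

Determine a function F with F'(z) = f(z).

An antiderivative is F(z) = 5*z**4/12 - 3*z/4.

For F(z) to be correct the identity F'(z) - f(z) = 0 must hold.
Check: d/dz[5*z**4/12 - 3*z/4] = 5*z**3/3 - 3/4 = f(z).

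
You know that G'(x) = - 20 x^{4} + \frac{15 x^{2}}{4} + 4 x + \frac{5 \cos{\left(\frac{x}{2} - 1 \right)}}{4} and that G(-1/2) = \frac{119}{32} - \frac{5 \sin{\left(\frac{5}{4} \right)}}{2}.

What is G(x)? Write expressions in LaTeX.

G(x) = \frac{- 16 x^{5} + 5 x^{3} + 8 x^{2} + 10 \sin{\left(\frac{x}{2} - 1 \right)} + 13}{4}

Integrate term by term and add the pieces.
A general antiderivative is - 4 x^{5} + \frac{5 x^{3}}{4} + 2 x^{2} + \frac{5 \sin{\left(\frac{x}{2} - 1 \right)}}{2} + \frac{5}{4} + C.
The condition gives C = \frac{119}{32} - \frac{5 \sin{\left(\frac{5}{4} \right)}}{2} - (\frac{55}{32} - \frac{5 \sin{\left(\frac{5}{4} \right)}}{2}) = 2.
So G(x) = \frac{- 16 x^{5} + 5 x^{3} + 8 x^{2} + 10 \sin{\left(\frac{x}{2} - 1 \right)} + 13}{4}.
Check: d/dx[\frac{- 16 x^{5} + 5 x^{3} + 8 x^{2} + 10 \sin{\left(\frac{x}{2} - 1 \right)} + 13}{4}] = - 20 x^{4} + \frac{15 x^{2}}{4} + 4 x + \frac{5 \cos{\left(\frac{x}{2} - 1 \right)}}{4} = G'(x).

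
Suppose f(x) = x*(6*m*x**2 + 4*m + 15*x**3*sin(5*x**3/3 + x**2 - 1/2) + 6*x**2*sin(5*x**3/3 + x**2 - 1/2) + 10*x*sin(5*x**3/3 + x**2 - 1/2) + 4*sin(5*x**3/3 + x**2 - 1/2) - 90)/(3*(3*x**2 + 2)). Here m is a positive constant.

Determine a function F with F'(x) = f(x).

A first test for any F(x): its x-derivative must equal f(x) identically.
Check: d/dx[m*x**2/3 - 5*log(x**2 + 2/3) - cos(5*x**3/3 + x**2 - 1/2)/3] = (6*m*x**3 + 4*m*x + 15*x**4*sin(5*x**3/3 + x**2 - 1/2) + 6*x**3*sin(5*x**3/3 + x**2 - 1/2) + 10*x**2*sin(5*x**3/3 + x**2 - 1/2) + 4*x*sin(5*x**3/3 + x**2 - 1/2) - 90*x)/(9*x**2 + 6), which equals f(x).

An antiderivative is F(x) = m*x**2/3 - 5*log(x**2 + 2/3) - cos(5*x**3/3 + x**2 - 1/2)/3.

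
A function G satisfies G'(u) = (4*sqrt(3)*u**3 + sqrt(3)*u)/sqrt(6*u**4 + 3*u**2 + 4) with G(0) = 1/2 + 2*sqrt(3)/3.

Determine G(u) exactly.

G(u) = sqrt(2*u**4 + u**2 + 4/3) + 1/2

The substitution w = 2*u**4 + u**2 + 4/3 works: G'(u) is exactly (dG/dw)*(dw/du) for that inner function.
A general antiderivative is sqrt(2*u**4 + u**2 + 4/3) + C.
The condition gives C = 1/2 + 2*sqrt(3)/3 - (2*sqrt(3)/3) = 1/2.
So G(u) = sqrt(2*u**4 + u**2 + 4/3) + 1/2.
Check: d/du[sqrt(2*u**4 + u**2 + 4/3) + 1/2] = (4*sqrt(3)*u**3 + sqrt(3)*u)/sqrt(6*u**4 + 3*u**2 + 4) = G'(u).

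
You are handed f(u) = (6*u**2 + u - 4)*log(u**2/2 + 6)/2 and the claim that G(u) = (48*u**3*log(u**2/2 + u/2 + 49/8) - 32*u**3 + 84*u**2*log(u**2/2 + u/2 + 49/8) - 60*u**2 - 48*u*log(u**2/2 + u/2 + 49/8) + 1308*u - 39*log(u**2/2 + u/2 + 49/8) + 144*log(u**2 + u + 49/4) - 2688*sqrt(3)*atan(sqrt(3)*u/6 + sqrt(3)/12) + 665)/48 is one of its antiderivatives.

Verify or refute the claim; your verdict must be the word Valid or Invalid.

Invalid: d/du[G] - f = -3*u**2*log(u**2/2 + 6) + 3*u**2*log(u**2/2 + u/2 + 49/8) - u*log(u**2/2 + 6)/2 + 7*u*log(u**2/2 + u/2 + 49/8)/2 + 2*log(u**2/2 + 6) - log(u**2/2 + u/2 + 49/8), which is not 0.

d/du[G] = 3*u**2*log(4*u**2 + 4*u + 49) - 9*u**2*log(2) + 7*u*log(4*u**2 + 4*u + 49)/2 - 21*u*log(2)/2 - log(4*u**2 + 4*u + 49) + 3*log(2)
d/du[G] - f(u) = -3*u**2*log(u**2/2 + 6) + 3*u**2*log(u**2/2 + u/2 + 49/8) - u*log(u**2/2 + 6)/2 + 7*u*log(u**2/2 + u/2 + 49/8)/2 + 2*log(u**2/2 + 6) - log(u**2/2 + u/2 + 49/8) != 0.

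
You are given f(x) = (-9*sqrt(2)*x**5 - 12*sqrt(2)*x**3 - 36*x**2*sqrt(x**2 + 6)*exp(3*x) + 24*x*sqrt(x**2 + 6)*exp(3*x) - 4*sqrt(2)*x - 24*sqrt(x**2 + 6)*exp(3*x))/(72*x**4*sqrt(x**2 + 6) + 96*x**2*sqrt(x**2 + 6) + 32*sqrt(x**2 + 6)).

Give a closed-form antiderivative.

For F(x) to be correct the identity F'(x) - f(x) = 0 must hold.
Check: d/dx[-(3*sqrt(2)*x**2*sqrt(x**2 + 6) + 2*sqrt(2)*sqrt(x**2 + 6) + 4*exp(3*x))/(8*(3*x**2 + 2))] = (-9*sqrt(2)*x**5 - 12*sqrt(2)*x**3 - 36*x**2*sqrt(x**2 + 6)*exp(3*x) + 24*x*sqrt(x**2 + 6)*exp(3*x) - 4*sqrt(2)*x - 24*sqrt(x**2 + 6)*exp(3*x))/(72*x**4*sqrt(x**2 + 6) + 96*x**2*sqrt(x**2 + 6) + 32*sqrt(x**2 + 6)) = f(x).

An antiderivative is F(x) = -(3*sqrt(2)*x**2*sqrt(x**2 + 6) + 2*sqrt(2)*sqrt(x**2 + 6) + 4*exp(3*x))/(8*(3*x**2 + 2)).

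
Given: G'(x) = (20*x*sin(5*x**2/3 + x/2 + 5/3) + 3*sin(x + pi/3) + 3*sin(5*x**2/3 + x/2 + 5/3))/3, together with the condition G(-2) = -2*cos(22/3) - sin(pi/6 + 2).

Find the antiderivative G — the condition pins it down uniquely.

For G(x) to be correct, d/dx[G] must agree with the stated G'(x) identically.
A general antiderivative is -cos(x + pi/3) - 2*cos(5*x**2/3 + x/2 + 5/3) + C.
The condition gives C = -2*cos(22/3) - sin(pi/6 + 2) - (-2*cos(22/3) - sin(pi/6 + 2)) = 0.
So G(x) = -cos(x + pi/3) - 2*cos(5*x**2/3 + x/2 + 5/3).
Check: d/dx[-cos(x + pi/3) - 2*cos(5*x**2/3 + x/2 + 5/3)] = 20*x*sin(5*x**2/3 + x/2 + 5/3)/3 + sin(x + pi/3) + sin(5*x**2/3 + x/2 + 5/3), which equals G'(x).

G(x) = -cos(x + pi/3) - 2*cos(5*x**2/3 + x/2 + 5/3)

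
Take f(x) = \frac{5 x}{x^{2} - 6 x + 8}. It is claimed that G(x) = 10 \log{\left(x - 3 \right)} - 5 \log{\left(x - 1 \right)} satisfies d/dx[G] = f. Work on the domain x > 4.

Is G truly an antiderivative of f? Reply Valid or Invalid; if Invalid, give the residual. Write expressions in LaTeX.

Invalid: d/dx[G] - f = \frac{- 5 x^{2} - 5 x + 40}{x^{4} - 10 x^{3} + 35 x^{2} - 50 x + 24}, which is not 0.

d/dx[G] = \frac{5 x + 5}{x^{2} - 4 x + 3}
d/dx[G] - f(x) = \frac{- 5 x^{2} - 5 x + 40}{x^{4} - 10 x^{3} + 35 x^{2} - 50 x + 24} != 0.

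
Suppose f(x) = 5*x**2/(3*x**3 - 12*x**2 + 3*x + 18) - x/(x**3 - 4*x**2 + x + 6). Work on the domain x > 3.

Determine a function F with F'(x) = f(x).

Factor the denominator (3*(x - 3)*(x - 2)*(x + 1)) and decompose: f = 2/(9*(x + 1)) - 14/(9*(x - 2)) + 3/(x - 3); each piece integrates to a log, atan, or power term.
Check: d/dx[(27*log(x - 3) - 14*log(x - 2) + 2*log(x + 1))/9] = (5*x**2 - 3*x)/(3*x**3 - 12*x**2 + 3*x + 18), which equals f(x).

An antiderivative is F(x) = (27*log(x - 3) - 14*log(x - 2) + 2*log(x + 1))/9.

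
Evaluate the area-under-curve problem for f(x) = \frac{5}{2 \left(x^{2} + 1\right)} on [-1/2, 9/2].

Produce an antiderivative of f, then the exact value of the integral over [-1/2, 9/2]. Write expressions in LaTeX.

Antiderivative: F(x) = \frac{5 \operatorname{atan}{\left(x \right)}}{2}; value = \frac{5 \operatorname{atan}{\left(\frac{1}{2} \right)}}{2} + \frac{5 \operatorname{atan}{\left(\frac{9}{2} \right)}}{2}

Since d/dx undoes antidifferentiation here, F'(x) = f(x) is required of F(x).
F(x) = \frac{5 \operatorname{atan}{\left(x \right)}}{2} is an antiderivative of f.
Check: d/dx[\frac{5 \operatorname{atan}{\left(x \right)}}{2}] = \frac{5}{2 x^{2} + 2}, which equals f(x).
F(9/2) = \frac{5 \operatorname{atan}{\left(\frac{9}{2} \right)}}{2}; F(-1/2) = - \frac{5 \operatorname{atan}{\left(\frac{1}{2} \right)}}{2}.
Integral = F(9/2) - F(-1/2) = \frac{5 \operatorname{atan}{\left(\frac{1}{2} \right)}}{2} + \frac{5 \operatorname{atan}{\left(\frac{9}{2} \right)}}{2}.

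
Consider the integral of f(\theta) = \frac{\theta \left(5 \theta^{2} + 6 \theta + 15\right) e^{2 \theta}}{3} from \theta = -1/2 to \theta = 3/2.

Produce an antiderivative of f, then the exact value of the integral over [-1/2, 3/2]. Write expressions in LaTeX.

Recognize the product-rule pattern: f = u'v + uv' with u = \frac{5 \theta^{3}}{6} - \frac{\theta^{2}}{4} + \frac{11 \theta}{4} - \frac{11}{8}, v = e^{2 \theta}, so integration by parts undoes it.
F(\theta) = \frac{\left(20 \theta^{3} - 6 \theta^{2} + 66 \theta - 33\right) e^{2 \theta}}{24} is an antiderivative of f.
Check: d/d\theta[\frac{\left(20 \theta^{3} - 6 \theta^{2} + 66 \theta - 33\right) e^{2 \theta}}{24}] = \frac{5 \theta^{3} e^{2 \theta}}{3} + 2 \theta^{2} e^{2 \theta} + 5 \theta e^{2 \theta}, which equals f(\theta).
F(3/2) = 5 e^{3}; F(-1/2) = - \frac{35}{12 e}.
Integral = F(3/2) - F(-1/2) = \frac{35}{12 e} + 5 e^{3}.

Antiderivative: F(\theta) = \frac{\left(20 \theta^{3} - 6 \theta^{2} + 66 \theta - 33\right) e^{2 \theta}}{24}; value = \frac{35}{12 e} + 5 e^{3}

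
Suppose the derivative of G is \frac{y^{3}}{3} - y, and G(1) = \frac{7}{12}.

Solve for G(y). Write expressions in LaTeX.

The integrand splits into summands that can be handled one at a time.
A general antiderivative is \frac{y^{4}}{12} - \frac{y^{2}}{2} + C.
The condition gives C = \frac{7}{12} - (- \frac{5}{12}) = 1.
So G(y) = \frac{y^{4}}{12} - \frac{y^{2}}{2} + 1.
Check: d/dy[\frac{y^{4}}{12} - \frac{y^{2}}{2} + 1] = \frac{y^{3}}{3} - y = G'(y).

G(y) = \frac{y^{4}}{12} - \frac{y^{2}}{2} + 1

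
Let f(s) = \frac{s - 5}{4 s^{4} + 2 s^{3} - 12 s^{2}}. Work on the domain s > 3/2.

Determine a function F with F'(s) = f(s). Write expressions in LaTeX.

The denominator factors as 2 s^{2} \left(s + 2\right) \left(2 s - 3\right); partial fractions split f into directly integrable pieces: - \frac{2}{9 \left(2 s - 3\right)} + \frac{1}{8 \left(s + 2\right)} - \frac{1}{72 s} + \frac{5}{12 s^{2}}.
Check: d/ds[\frac{- s \log{\left(s \right)} - 8 s \log{\left(s - \frac{3}{2} \right)} + 9 s \log{\left(s + 2 \right)} - 30}{72 s}] = \frac{s - 5}{4 s^{4} + 2 s^{3} - 12 s^{2}} = f(s).

An antiderivative is F(s) = \frac{- s \log{\left(s \right)} - 8 s \log{\left(s - \frac{3}{2} \right)} + 9 s \log{\left(s + 2 \right)} - 30}{72 s}.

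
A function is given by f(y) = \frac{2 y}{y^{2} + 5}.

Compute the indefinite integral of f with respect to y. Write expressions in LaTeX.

F(y) = \log{\left(\frac{y^{2}}{2} + \frac{5}{2} \right)} + C

f matches the chain-rule pattern g'(h)*h' with inner function h(y) = \frac{y^{2}}{2} + \frac{5}{2}; substituting u = h(y) collapses the integral.
Check: d/dy[\log{\left(\frac{y^{2}}{2} + \frac{5}{2} \right)}] = \frac{2 y}{y^{2} + 5} = f(y).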